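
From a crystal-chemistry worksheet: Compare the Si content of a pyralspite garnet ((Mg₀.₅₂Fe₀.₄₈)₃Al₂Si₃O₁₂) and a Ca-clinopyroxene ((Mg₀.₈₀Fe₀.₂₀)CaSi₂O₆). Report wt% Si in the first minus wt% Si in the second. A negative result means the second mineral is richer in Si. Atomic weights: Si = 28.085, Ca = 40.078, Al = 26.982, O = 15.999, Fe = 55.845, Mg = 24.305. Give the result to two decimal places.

M((Mg₀.₅₂Fe₀.₄₈)₃Al₂Si₃O₁₂) = 448.540 g/mol, so wt% Si = 84.255/448.540 × 100 = 18.78%.
M((Mg₀.₈₀Fe₀.₂₀)CaSi₂O₆) = 222.855 g/mol, so wt% Si = 56.170/222.855 × 100 = 25.20%.
18.78 − 25.20 = -6.42 pp.

-6.42 percentage points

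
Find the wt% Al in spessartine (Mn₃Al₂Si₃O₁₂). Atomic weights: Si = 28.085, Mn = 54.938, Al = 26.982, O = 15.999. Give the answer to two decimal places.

10.90 weight percent

M(Mn₃Al₂Si₃O₁₂) = 495.021 g/mol.
Al contributes 2 × 26.982 = 53.964 g per mole.
53.964/495.021 = 0.1090 → 10.90%.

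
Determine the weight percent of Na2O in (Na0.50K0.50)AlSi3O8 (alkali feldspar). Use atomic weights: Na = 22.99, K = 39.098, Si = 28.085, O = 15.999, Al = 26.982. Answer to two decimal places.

Molar mass of (Na0.50K0.50)AlSi3O8 = 0.50·22.99 + 0.50·39.098 + 1·26.982 + 3·28.085 + 8·15.999 = 270.273 g/mol.
Each formula unit contains 0.50 Na, equivalent to 0.50/2 = 0.2500 mol Na2O.
M(Na2O) = 2×22.99 + 1×15.999 = 61.979 g/mol.
Mass of Na2O per formula unit = 0.2500 × 61.979 = 15.495 g.
Na2O wt% = 15.495 / 270.273 × 100 = 5.73%.

5.73 wt%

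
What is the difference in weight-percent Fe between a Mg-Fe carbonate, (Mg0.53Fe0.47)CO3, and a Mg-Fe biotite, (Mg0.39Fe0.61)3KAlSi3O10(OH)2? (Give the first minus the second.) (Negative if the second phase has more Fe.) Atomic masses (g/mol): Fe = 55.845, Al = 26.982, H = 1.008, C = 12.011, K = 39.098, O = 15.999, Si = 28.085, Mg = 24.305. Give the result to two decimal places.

M((Mg0.53Fe0.47)CO3) = 99.137 g/mol, so wt% Fe = 26.247/99.137 × 100 = 26.48%.
M((Mg0.39Fe0.61)3KAlSi3O10(OH)2) = 474.972 g/mol, so wt% Fe = 102.196/474.972 × 100 = 21.52%.
26.48 − 21.52 = 4.96 pp.

4.96 percentage points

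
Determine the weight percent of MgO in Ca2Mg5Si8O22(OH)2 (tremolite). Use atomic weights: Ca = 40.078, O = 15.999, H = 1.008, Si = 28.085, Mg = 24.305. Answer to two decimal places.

M(Ca2Mg5Si8O22(OH)2) = 812.353 g/mol; M(MgO) = 40.304 g/mol.
Moles MgO per formula unit = 5 Mg ÷ 1 = 5.0000.
MgO fraction = (5.0000 × 40.304) / 812.353 = 201.520/812.353 = 0.2481.

24.81 wt%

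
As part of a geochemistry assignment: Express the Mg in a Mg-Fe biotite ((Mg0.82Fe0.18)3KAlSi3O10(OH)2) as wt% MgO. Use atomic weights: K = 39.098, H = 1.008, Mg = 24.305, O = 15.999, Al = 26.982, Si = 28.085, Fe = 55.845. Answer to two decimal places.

22.83 wt%

Formula mass = 434.286 g/mol.
2.46 Mg → 2.4600 mol MgO per formula unit; M(MgO) = 40.304, so MgO mass = 99.148 g.
99.148/434.286 × 100 = 22.83 wt%.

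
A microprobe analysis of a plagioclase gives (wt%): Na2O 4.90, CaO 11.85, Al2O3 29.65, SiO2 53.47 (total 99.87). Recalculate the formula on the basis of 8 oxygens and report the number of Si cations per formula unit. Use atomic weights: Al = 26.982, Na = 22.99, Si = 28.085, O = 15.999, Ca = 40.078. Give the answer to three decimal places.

2.419 Si apfu

Na2O: 4.90/61.979 = 0.07906 mol → 0.15812 mol Na, 0.07906 mol O.
CaO: 11.85/56.077 = 0.21132 mol → 0.21132 mol Ca, 0.21132 mol O.
Al2O3: 29.65/101.961 = 0.29080 mol → 0.58160 mol Al, 0.87240 mol O.
SiO2: 53.47/60.083 = 0.88994 mol → 0.88994 mol Si, 1.77988 mol O.
Total oxygen = 2.94266 mol. Normalization factor = 8/2.94266 = 2.71863.
Si per 8 O = 0.88994 × 2.71863 = 2.419.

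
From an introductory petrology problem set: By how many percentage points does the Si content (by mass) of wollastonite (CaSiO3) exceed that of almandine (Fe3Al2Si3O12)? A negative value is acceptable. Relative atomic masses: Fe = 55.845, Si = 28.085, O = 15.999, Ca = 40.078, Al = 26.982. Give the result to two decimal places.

7.25 percentage points

M(CaSiO3) = 116.160 g/mol, so wt% Si = 28.085/116.160 × 100 = 24.18%.
M(Fe3Al2Si3O12) = 497.742 g/mol, so wt% Si = 84.255/497.742 × 100 = 16.93%.
24.18 − 16.93 = 7.25 pp.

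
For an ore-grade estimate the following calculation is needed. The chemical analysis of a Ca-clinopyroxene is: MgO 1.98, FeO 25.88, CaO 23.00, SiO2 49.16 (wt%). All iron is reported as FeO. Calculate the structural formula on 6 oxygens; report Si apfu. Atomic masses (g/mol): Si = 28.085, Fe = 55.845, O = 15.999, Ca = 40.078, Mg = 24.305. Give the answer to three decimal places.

1.999 Si apfu

MgO: 1.98/40.304 = 0.04913 mol → 0.04913 mol Mg, 0.04913 mol O.
FeO: 25.88/71.844 = 0.36022 mol → 0.36022 mol Fe, 0.36022 mol O.
CaO: 23.00/56.077 = 0.41015 mol → 0.41015 mol Ca, 0.41015 mol O.
SiO2: 49.16/60.083 = 0.81820 mol → 0.81820 mol Si, 1.63640 mol O.
Total oxygen = 2.45590 mol. Normalization factor = 6/2.45590 = 2.44310.
Si per 6 O = 0.81820 × 2.44310 = 1.999.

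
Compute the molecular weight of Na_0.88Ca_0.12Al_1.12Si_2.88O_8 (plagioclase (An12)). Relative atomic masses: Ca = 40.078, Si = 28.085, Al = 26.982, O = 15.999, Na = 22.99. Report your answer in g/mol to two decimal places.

264.14 g/mol

The formula mass is the sum 0.88×22.99 + 0.12×40.078 + 1.12×26.982 + 2.88×28.085 + 8×15.999.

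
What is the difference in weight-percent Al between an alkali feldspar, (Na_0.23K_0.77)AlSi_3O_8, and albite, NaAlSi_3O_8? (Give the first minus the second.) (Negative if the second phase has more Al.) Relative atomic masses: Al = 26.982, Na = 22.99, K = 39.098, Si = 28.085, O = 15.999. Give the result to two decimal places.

M((Na_0.23K_0.77)AlSi_3O_8) = 274.622 g/mol, so wt% Al = 26.982/274.622 × 100 = 9.83%.
M(NaAlSi_3O_8) = 262.219 g/mol, so wt% Al = 26.982/262.219 × 100 = 10.29%.
9.83 − 10.29 = -0.46 pp.

-0.46 percentage points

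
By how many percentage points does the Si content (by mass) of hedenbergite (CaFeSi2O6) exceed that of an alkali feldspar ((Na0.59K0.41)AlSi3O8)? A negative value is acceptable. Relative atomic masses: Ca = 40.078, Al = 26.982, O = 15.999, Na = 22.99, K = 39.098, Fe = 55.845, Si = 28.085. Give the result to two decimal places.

-8.70 percentage points

Si in CaFeSi2O6: molar mass 248.087 g/mol; 2×28.085 = 56.170 g → 22.64 wt%.
Si in (Na0.59K0.41)AlSi3O8: molar mass 268.823 g/mol; 3×28.085 = 84.255 g → 31.34 wt%.
Difference = 22.64 − 31.34 = -8.70 percentage points.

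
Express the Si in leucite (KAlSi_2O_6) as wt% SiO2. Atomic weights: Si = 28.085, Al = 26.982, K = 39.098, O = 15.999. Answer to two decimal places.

Molar mass of KAlSi_2O_6 = 1*39.098 + 1*26.982 + 2*28.085 + 6*15.999 = 218.244 g/mol.
Each formula unit contains 2 Si, equivalent to 2/1 = 2.0000 mol SiO2.
M(SiO2) = 1×28.085 + 2×15.999 = 60.083 g/mol.
Mass of SiO2 per formula unit = 2.0000 × 60.083 = 120.166 g.
SiO2 wt% = 120.166 / 218.244 × 100 = 55.06%.

55.06 wt%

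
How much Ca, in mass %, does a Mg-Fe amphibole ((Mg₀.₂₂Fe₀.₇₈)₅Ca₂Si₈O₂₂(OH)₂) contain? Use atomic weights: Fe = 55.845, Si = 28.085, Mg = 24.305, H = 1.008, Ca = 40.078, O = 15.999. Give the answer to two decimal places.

8.57 mass %

M((Mg₀.₂₂Fe₀.₇₈)₅Ca₂Si₈O₂₂(OH)₂) = 935.359 g/mol.
Ca contributes 2 × 40.078 = 80.156 g per mole.
80.156/935.359 = 0.0857 → 8.57%.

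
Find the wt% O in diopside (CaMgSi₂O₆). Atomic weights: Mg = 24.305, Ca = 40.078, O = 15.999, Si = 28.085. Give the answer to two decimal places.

Formula mass = 1·40.078 + 1·24.305 + 2·28.085 + 6·15.999 = 216.547 g/mol, of which 95.994 g is O.
So O makes up 95.994/216.547 = 0.4433 of the mass, i.e. 44.33%.

44.33 wt%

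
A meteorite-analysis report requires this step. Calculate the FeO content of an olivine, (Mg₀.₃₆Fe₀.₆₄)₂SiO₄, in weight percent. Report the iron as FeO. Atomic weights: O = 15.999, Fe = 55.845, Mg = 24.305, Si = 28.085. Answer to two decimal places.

M((Mg₀.₃₆Fe₀.₆₄)₂SiO₄) = 181.062 g/mol; M(FeO) = 71.844 g/mol.
Moles FeO per formula unit = 1.28 Fe ÷ 1 = 1.2800.
FeO fraction = (1.2800 × 71.844) / 181.062 = 91.960/181.062 = 0.5079.

50.79 wt%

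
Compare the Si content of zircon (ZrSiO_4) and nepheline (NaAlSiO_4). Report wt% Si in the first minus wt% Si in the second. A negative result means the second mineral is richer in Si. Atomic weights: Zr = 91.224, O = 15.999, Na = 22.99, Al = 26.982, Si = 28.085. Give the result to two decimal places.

First mineral: 28.085 g Si in 183.305 g formula = 15.32 wt% Si.
Second mineral: 28.085 g Si in 142.053 g formula = 19.77 wt% Si.
15.32% − 19.77% gives a difference of -4.45 percentage points.

-4.45 percentage points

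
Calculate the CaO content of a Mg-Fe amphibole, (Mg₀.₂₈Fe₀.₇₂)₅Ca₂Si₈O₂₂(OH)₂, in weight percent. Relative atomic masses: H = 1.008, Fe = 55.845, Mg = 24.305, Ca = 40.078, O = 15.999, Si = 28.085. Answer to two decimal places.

Molar mass of (Mg₀.₂₈Fe₀.₇₂)₅Ca₂Si₈O₂₂(OH)₂ = 1.40*24.305 + 3.60*55.845 + 2*40.078 + 8*28.085 + 24*15.999 + 2*1.008 = 925.897 g/mol.
Each formula unit contains 2 Ca, equivalent to 2/1 = 2.0000 mol CaO.
M(CaO) = 1×40.078 + 1×15.999 = 56.077 g/mol.
Mass of CaO per formula unit = 2.0000 × 56.077 = 112.154 g.
CaO wt% = 112.154 / 925.897 × 100 = 12.11%.

12.11 wt%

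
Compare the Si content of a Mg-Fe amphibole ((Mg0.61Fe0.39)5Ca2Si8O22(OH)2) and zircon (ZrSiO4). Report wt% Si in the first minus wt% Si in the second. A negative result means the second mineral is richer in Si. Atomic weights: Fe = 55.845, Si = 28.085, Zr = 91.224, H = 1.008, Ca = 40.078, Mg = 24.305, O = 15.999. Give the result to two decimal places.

M((Mg0.61Fe0.39)5Ca2Si8O22(OH)2) = 873.856 g/mol, so wt% Si = 224.680/873.856 × 100 = 25.71%.
M(ZrSiO4) = 183.305 g/mol, so wt% Si = 28.085/183.305 × 100 = 15.32%.
25.71 − 15.32 = 10.39 pp.

10.39 percentage points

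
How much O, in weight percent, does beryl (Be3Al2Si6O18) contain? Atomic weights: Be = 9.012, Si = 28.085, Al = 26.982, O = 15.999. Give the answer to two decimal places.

53.58 weight percent

Formula mass = 3·9.012 + 2·26.982 + 6·28.085 + 18·15.999 = 537.492 g/mol, of which 287.982 g is O.
So O makes up 287.982/537.492 = 0.5358 of the mass, i.e. 53.58%.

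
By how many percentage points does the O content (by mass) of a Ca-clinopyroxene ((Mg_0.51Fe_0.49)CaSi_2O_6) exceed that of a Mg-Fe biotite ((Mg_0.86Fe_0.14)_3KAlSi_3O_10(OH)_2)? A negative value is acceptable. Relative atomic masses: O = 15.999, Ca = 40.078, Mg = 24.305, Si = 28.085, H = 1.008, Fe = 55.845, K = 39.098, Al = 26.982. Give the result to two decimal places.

First mineral: 95.994 g O in 232.002 g formula = 41.38 wt% O.
Second mineral: 191.988 g O in 430.501 g formula = 44.60 wt% O.
41.38% − 44.60% gives a difference of -3.22 percentage points.

-3.22 percentage points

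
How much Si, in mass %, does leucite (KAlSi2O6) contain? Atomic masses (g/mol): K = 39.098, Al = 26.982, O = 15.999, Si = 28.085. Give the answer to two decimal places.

M(KAlSi2O6) = 218.244 g/mol.
Si contributes 2 × 28.085 = 56.170 g per mole.
56.170/218.244 = 0.2574 → 25.74%.

25.74 mass %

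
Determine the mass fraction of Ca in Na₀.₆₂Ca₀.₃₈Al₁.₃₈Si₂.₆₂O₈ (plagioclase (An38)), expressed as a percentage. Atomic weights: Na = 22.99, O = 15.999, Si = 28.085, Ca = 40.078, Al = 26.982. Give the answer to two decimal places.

Formula mass = 0.62·22.99 + 0.38·40.078 + 1.38·26.982 + 2.62·28.085 + 8·15.999 = 268.293 g/mol, of which 15.230 g is Ca.
So Ca makes up 15.230/268.293 = 0.0568 of the mass, i.e. 5.68%.

5.68 mass %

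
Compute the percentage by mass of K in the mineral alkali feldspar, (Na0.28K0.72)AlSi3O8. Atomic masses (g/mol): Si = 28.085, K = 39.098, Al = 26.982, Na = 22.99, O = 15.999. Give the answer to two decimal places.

10.28 mass %

Molar mass of (Na0.28K0.72)AlSi3O8: 0.28×22.99 + 0.72×39.098 + 1×26.982 + 3×28.085 + 8×15.999 = 273.817 g/mol.
Mass of K per formula unit: 0.72 × 39.098 = 28.151 g.
Weight fraction K = 28.151 / 273.817 = 0.1028.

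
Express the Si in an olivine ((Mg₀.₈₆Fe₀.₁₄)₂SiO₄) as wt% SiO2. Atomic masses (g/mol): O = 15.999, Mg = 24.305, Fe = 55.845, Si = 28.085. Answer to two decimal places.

40.18 wt%

Formula mass = 149.522 g/mol.
1 Si → 1.0000 mol SiO2 per formula unit; M(SiO2) = 60.083, so SiO2 mass = 60.083 g.
60.083/149.522 × 100 = 40.18 wt%.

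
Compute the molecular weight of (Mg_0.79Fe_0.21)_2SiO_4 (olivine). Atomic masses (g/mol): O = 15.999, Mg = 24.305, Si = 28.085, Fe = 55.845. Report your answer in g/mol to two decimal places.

Mg: 1.58 × 24.305 = 38.4019
Fe: 0.42 × 55.845 = 23.4549
Si: 1 × 28.085 = 28.0850
O: 4 × 15.999 = 63.9960
Summing the contributions gives the formula mass.

153.94 g/mol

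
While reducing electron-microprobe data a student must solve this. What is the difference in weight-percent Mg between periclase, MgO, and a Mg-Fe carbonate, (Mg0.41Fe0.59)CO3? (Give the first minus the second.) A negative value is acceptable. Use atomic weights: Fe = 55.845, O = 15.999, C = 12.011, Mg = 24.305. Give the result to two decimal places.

Mg in MgO: molar mass 40.304 g/mol; 1×24.305 = 24.305 g → 60.30 wt%.
Mg in (Mg0.41Fe0.59)CO3: molar mass 102.922 g/mol; 0.41×24.305 = 9.965 g → 9.68 wt%.
Difference = 60.30 − 9.68 = 50.62 percentage points.

50.62 percentage points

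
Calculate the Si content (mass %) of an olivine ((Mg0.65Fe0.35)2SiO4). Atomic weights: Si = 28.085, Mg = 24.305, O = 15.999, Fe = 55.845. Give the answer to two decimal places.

17.25 mass %

Molar mass of (Mg0.65Fe0.35)2SiO4: 1.30×24.305 + 0.70×55.845 + 1×28.085 + 4×15.999 = 162.769 g/mol.
Mass of Si per formula unit: 1 × 28.085 = 28.085 g.
Weight fraction Si = 28.085 / 162.769 = 0.1725.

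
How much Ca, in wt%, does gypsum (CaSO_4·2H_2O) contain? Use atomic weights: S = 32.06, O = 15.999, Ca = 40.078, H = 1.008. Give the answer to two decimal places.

Formula mass = 1·40.078 + 1·32.06 + 6·15.999 + 4·1.008 = 172.164 g/mol, of which 40.078 g is Ca.
So Ca makes up 40.078/172.164 = 0.2328 of the mass, i.e. 23.28%.

23.28 wt%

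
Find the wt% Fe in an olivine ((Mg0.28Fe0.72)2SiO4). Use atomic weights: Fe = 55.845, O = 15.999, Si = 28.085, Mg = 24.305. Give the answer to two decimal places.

43.21 mass %

Formula mass = 0.56·24.305 + 1.44·55.845 + 1·28.085 + 4·15.999 = 186.109 g/mol, of which 80.417 g is Fe.
So Fe makes up 80.417/186.109 = 0.4321 of the mass, i.e. 43.21%.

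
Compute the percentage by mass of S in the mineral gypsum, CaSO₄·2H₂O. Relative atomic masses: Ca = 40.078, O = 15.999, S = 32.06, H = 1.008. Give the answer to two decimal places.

18.62 wt%

M(CaSO₄·2H₂O) = 172.164 g/mol.
S contributes 1 × 32.06 = 32.060 g per mole.
32.060/172.164 = 0.1862 → 18.62%.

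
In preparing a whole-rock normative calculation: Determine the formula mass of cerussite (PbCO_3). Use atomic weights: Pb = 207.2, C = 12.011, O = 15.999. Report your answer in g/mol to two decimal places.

267.21 g/mol

Pb: 1 × 207.2 = 207.2000
C: 1 × 12.011 = 12.0110
O: 3 × 15.999 = 47.9970
Summing the contributions gives the formula mass.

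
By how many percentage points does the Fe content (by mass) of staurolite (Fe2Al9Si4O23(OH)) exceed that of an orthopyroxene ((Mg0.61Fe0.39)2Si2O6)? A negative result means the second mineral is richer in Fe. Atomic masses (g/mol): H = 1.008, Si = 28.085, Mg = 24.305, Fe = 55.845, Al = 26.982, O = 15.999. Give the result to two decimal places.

Fe in Fe2Al9Si4O23(OH): molar mass 851.852 g/mol; 2×55.845 = 111.690 g → 13.11 wt%.
Fe in (Mg0.61Fe0.39)2Si2O6: molar mass 225.375 g/mol; 0.78×55.845 = 43.559 g → 19.33 wt%.
Difference = 13.11 − 19.33 = -6.22 percentage points.

-6.22 percentage points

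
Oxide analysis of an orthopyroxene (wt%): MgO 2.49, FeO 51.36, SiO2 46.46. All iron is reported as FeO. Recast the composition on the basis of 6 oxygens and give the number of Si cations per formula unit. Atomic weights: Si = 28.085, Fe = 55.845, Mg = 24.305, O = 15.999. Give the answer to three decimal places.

1.997 Si apfu

MgO: 2.49/40.304 = 0.06178 mol → 0.06178 mol Mg, 0.06178 mol O.
FeO: 51.36/71.844 = 0.71488 mol → 0.71488 mol Fe, 0.71488 mol O.
SiO2: 46.46/60.083 = 0.77326 mol → 0.77326 mol Si, 1.54652 mol O.
Total oxygen = 2.32318 mol. Normalization factor = 6/2.32318 = 2.58267.
Si per 6 O = 0.77326 × 2.58267 = 1.997.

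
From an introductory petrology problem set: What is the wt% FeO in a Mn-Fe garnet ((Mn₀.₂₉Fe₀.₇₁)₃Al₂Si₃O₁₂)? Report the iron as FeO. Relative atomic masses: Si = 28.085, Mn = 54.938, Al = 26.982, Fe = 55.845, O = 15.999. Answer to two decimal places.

Molar mass of (Mn₀.₂₉Fe₀.₇₁)₃Al₂Si₃O₁₂ = 0.87×54.938 + 2.13×55.845 + 2×26.982 + 3×28.085 + 12×15.999 = 496.953 g/mol.
Each formula unit contains 2.13 Fe, equivalent to 2.13/1 = 2.1300 mol FeO.
M(FeO) = 1×55.845 + 1×15.999 = 71.844 g/mol.
Mass of FeO per formula unit = 2.1300 × 71.844 = 153.028 g.
FeO wt% = 153.028 / 496.953 × 100 = 30.79%.

30.79 wt%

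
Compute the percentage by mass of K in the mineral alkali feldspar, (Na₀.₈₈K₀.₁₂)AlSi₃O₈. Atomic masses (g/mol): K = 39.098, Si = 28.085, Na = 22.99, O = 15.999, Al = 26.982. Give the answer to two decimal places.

1.78 mass %

Formula mass = 0.88·22.99 + 0.12·39.098 + 1·26.982 + 3·28.085 + 8·15.999 = 264.152 g/mol, of which 4.692 g is K.
So K makes up 4.692/264.152 = 0.0178 of the mass, i.e. 1.78%.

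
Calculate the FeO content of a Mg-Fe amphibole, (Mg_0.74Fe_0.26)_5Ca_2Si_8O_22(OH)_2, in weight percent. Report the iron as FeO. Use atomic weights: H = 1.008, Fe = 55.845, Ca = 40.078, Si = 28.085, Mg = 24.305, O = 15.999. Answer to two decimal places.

10.94 wt%

Molar mass of (Mg_0.74Fe_0.26)_5Ca_2Si_8O_22(OH)_2 = 3.70×24.305 + 1.30×55.845 + 2×40.078 + 8×28.085 + 24×15.999 + 2×1.008 = 853.355 g/mol.
Each formula unit contains 1.30 Fe, equivalent to 1.30/1 = 1.3000 mol FeO.
M(FeO) = 1×55.845 + 1×15.999 = 71.844 g/mol.
Mass of FeO per formula unit = 1.3000 × 71.844 = 93.397 g.
FeO wt% = 93.397 / 853.355 × 100 = 10.94%.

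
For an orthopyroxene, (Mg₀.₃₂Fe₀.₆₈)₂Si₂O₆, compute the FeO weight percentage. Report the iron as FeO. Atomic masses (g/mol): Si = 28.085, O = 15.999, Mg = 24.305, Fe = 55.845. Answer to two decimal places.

Formula mass = 243.668 g/mol.
1.36 Fe → 1.3600 mol FeO per formula unit; M(FeO) = 71.844, so FeO mass = 97.708 g.
97.708/243.668 × 100 = 40.10 wt%.

40.10 wt%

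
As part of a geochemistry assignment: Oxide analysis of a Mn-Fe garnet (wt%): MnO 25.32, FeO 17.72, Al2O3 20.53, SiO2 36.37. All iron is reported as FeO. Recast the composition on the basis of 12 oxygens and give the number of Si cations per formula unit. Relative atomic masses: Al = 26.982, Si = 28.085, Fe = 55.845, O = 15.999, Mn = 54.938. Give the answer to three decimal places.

25.32 wt% MnO ÷ 70.937 g/mol = 0.35694 mol, giving 0.35694 Mn and 0.35694 O.
17.72 wt% FeO ÷ 71.844 g/mol = 0.24665 mol, giving 0.24665 Fe and 0.24665 O.
20.53 wt% Al2O3 ÷ 101.961 g/mol = 0.20135 mol, giving 0.40270 Al and 0.60405 O.
36.37 wt% SiO2 ÷ 60.083 g/mol = 0.60533 mol, giving 0.60533 Si and 1.21066 O.
Oxygen sums to 2.41830; scaling by 12/2.41830 = 4.96216 puts the formula on 12 O.
Si: 0.60533 × 4.96216 = 3.004 atoms per formula unit.

3.004 Si apfu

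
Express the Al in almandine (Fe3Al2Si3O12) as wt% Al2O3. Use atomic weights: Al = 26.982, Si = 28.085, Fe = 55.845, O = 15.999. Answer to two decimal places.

Molar mass of Fe3Al2Si3O12 = 3*55.845 + 2*26.982 + 3*28.085 + 12*15.999 = 497.742 g/mol.
Each formula unit contains 2 Al, equivalent to 2/2 = 1.0000 mol Al2O3.
M(Al2O3) = 2×26.982 + 3×15.999 = 101.961 g/mol.
Mass of Al2O3 per formula unit = 1.0000 × 101.961 = 101.961 g.
Al2O3 wt% = 101.961 / 497.742 × 100 = 20.48%.

20.48 wt%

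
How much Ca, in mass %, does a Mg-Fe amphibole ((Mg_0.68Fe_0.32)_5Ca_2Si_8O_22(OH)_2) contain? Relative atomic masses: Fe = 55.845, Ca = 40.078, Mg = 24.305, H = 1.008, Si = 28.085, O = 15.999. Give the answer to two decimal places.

Molar mass of (Mg_0.68Fe_0.32)_5Ca_2Si_8O_22(OH)_2: 3.40*24.305 + 1.60*55.845 + 2*40.078 + 8*28.085 + 24*15.999 + 2*1.008 = 862.817 g/mol.
Mass of Ca per formula unit: 2 × 40.078 = 80.156 g.
Weight fraction Ca = 80.156 / 862.817 = 0.0929.

9.29 mass %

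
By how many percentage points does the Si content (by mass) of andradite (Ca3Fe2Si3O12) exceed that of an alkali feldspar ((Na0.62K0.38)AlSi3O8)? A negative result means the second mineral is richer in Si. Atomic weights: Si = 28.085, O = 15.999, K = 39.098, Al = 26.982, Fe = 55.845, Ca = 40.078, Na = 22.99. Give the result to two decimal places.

-14.82 percentage points

First mineral: 84.255 g Si in 508.167 g formula = 16.58 wt% Si.
Second mineral: 84.255 g Si in 268.340 g formula = 31.40 wt% Si.
16.58% − 31.40% gives a difference of -14.82 percentage points.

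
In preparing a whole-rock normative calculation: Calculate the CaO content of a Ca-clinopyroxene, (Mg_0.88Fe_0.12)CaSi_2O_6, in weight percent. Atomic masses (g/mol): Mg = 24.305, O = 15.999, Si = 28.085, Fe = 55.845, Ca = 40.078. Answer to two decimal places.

25.45 wt%

Molar mass of (Mg_0.88Fe_0.12)CaSi_2O_6 = 0.88×24.305 + 0.12×55.845 + 1×40.078 + 2×28.085 + 6×15.999 = 220.332 g/mol.
Each formula unit contains 1 Ca, equivalent to 1/1 = 1.0000 mol CaO.
M(CaO) = 1×40.078 + 1×15.999 = 56.077 g/mol.
Mass of CaO per formula unit = 1.0000 × 56.077 = 56.077 g.
CaO wt% = 56.077 / 220.332 × 100 = 25.45%.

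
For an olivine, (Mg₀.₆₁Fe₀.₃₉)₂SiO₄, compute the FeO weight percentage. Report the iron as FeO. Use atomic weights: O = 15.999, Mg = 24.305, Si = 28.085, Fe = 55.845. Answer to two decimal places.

Formula mass = 165.292 g/mol.
0.78 Fe → 0.7800 mol FeO per formula unit; M(FeO) = 71.844, so FeO mass = 56.038 g.
56.038/165.292 × 100 = 33.90 wt%.

33.90 wt%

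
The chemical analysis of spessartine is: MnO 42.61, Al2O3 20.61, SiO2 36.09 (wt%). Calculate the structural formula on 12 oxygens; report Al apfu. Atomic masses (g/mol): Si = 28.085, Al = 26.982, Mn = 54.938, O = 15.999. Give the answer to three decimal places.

2.014 Al apfu

MnO (M=70.937): mol = 0.60067; Mn = 0.60067, O = 0.60067.
Al2O3 (M=101.961): mol = 0.20214; Al = 0.40428, O = 0.60642.
SiO2 (M=60.083): mol = 0.60067; Si = 0.60067, O = 1.20134.
ΣO = 2.40843; factor = 12/ΣO = 4.98250.
Al apfu = 0.40428 × 4.98250 = 2.014.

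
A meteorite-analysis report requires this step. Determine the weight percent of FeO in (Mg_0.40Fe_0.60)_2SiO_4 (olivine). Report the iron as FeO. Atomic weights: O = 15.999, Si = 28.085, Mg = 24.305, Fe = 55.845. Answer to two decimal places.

48.29 wt%

Formula mass = 178.539 g/mol.
1.20 Fe → 1.2000 mol FeO per formula unit; M(FeO) = 71.844, so FeO mass = 86.213 g.
86.213/178.539 × 100 = 48.29 wt%.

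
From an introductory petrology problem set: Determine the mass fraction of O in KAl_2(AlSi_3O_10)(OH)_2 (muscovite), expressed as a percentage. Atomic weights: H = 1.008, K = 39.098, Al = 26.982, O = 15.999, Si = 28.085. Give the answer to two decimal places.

M(KAl_2(AlSi_3O_10)(OH)_2) = 398.303 g/mol.
O contributes 12 × 15.999 = 191.988 g per mole.
191.988/398.303 = 0.4820 → 48.20%.

48.20 wt%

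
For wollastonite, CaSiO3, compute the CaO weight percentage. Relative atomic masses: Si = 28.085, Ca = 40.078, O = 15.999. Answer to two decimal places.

Molar mass of CaSiO3 = 1·40.078 + 1·28.085 + 3·15.999 = 116.160 g/mol.
Each formula unit contains 1 Ca, equivalent to 1/1 = 1.0000 mol CaO.
M(CaO) = 1×40.078 + 1×15.999 = 56.077 g/mol.
Mass of CaO per formula unit = 1.0000 × 56.077 = 56.077 g.
CaO wt% = 56.077 / 116.160 × 100 = 48.28%.

48.28 wt%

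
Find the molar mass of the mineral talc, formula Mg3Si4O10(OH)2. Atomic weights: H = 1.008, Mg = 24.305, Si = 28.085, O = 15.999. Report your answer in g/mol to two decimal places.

379.26 g/mol

The formula mass is the sum 3×24.305 + 4×28.085 + 12×15.999 + 2×1.008.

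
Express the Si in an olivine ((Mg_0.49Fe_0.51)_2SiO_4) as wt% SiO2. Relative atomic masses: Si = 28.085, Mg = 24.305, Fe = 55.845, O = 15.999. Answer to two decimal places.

M((Mg_0.49Fe_0.51)_2SiO_4) = 172.862 g/mol; M(SiO2) = 60.083 g/mol.
Moles SiO2 per formula unit = 1 Si ÷ 1 = 1.0000.
SiO2 fraction = (1.0000 × 60.083) / 172.862 = 60.083/172.862 = 0.3476.

34.76 wt%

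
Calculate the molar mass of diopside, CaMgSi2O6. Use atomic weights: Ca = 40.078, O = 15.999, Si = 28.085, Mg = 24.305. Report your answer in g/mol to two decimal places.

The formula mass is the sum 1×40.078 + 1×24.305 + 2×28.085 + 6×15.999.

216.55 g/mol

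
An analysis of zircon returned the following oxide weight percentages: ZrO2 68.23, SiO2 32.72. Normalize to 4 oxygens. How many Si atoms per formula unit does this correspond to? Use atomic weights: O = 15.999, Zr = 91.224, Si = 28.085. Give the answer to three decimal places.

68.23 wt% ZrO2 ÷ 123.222 g/mol = 0.55372 mol, giving 0.55372 Zr and 1.10744 O.
32.72 wt% SiO2 ÷ 60.083 g/mol = 0.54458 mol, giving 0.54458 Si and 1.08916 O.
Oxygen sums to 2.19660; scaling by 4/2.19660 = 1.82100 puts the formula on 4 O.
Si: 0.54458 × 1.82100 = 0.992 atoms per formula unit.

0.992 Si apfu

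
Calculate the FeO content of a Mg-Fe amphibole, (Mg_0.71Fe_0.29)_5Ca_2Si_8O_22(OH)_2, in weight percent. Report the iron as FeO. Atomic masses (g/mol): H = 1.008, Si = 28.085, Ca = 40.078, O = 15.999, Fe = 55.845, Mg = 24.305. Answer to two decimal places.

12.14 wt%

M((Mg_0.71Fe_0.29)_5Ca_2Si_8O_22(OH)_2) = 858.086 g/mol; M(FeO) = 71.844 g/mol.
Moles FeO per formula unit = 1.45 Fe ÷ 1 = 1.4500.
FeO fraction = (1.4500 × 71.844) / 858.086 = 104.174/858.086 = 0.1214.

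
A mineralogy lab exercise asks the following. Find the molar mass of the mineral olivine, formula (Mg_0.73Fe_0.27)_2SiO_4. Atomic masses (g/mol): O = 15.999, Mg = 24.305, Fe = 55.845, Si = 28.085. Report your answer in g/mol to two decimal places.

The formula mass is the sum 1.46(24.305) + 0.54(55.845) + 1(28.085) + 4(15.999).

157.72 g/mol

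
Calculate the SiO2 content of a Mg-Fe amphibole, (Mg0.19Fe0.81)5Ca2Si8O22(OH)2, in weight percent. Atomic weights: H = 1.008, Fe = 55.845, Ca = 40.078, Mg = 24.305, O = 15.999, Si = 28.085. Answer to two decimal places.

51.13 wt%

M((Mg0.19Fe0.81)5Ca2Si8O22(OH)2) = 940.090 g/mol; M(SiO2) = 60.083 g/mol.
Moles SiO2 per formula unit = 8 Si ÷ 1 = 8.0000.
SiO2 fraction = (8.0000 × 60.083) / 940.090 = 480.664/940.090 = 0.5113.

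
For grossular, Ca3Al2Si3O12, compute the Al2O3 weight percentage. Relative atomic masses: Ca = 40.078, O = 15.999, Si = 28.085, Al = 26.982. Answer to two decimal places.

22.64 wt%

Formula mass = 450.441 g/mol.
2 Al → 1.0000 mol Al2O3 per formula unit; M(Al2O3) = 101.961, so Al2O3 mass = 101.961 g.
101.961/450.441 × 100 = 22.64 wt%.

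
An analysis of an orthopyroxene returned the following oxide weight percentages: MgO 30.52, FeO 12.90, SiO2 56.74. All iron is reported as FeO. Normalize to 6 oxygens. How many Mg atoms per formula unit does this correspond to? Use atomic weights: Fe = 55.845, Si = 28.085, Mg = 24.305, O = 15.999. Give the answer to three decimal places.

MgO (M=40.304): mol = 0.75724; Mg = 0.75724, O = 0.75724.
FeO (M=71.844): mol = 0.17956; Fe = 0.17956, O = 0.17956.
SiO2 (M=60.083): mol = 0.94436; Si = 0.94436, O = 1.88872.
ΣO = 2.82552; factor = 6/ΣO = 2.12350.
Mg apfu = 0.75724 × 2.12350 = 1.608.

1.608 Mg apfu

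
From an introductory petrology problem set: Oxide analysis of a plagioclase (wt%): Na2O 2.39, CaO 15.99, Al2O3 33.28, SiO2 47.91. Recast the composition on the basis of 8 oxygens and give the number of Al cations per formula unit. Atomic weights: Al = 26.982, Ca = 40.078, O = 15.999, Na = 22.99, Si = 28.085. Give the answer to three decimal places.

Na2O: 2.39/61.979 = 0.03856 mol → 0.07712 mol Na, 0.03856 mol O.
CaO: 15.99/56.077 = 0.28514 mol → 0.28514 mol Ca, 0.28514 mol O.
Al2O3: 33.28/101.961 = 0.32640 mol → 0.65280 mol Al, 0.97920 mol O.
SiO2: 47.91/60.083 = 0.79740 mol → 0.79740 mol Si, 1.59480 mol O.
Total oxygen = 2.89770 mol. Normalization factor = 8/2.89770 = 2.76081.
Al per 8 O = 0.65280 × 2.76081 = 1.802.

1.802 Al apfu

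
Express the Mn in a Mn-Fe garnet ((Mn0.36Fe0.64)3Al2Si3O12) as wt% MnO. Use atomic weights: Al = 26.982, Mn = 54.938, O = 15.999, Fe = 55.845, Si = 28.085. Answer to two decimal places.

Molar mass of (Mn0.36Fe0.64)3Al2Si3O12 = 1.08·54.938 + 1.92·55.845 + 2·26.982 + 3·28.085 + 12·15.999 = 496.762 g/mol.
Each formula unit contains 1.08 Mn, equivalent to 1.08/1 = 1.0800 mol MnO.
M(MnO) = 1×54.938 + 1×15.999 = 70.937 g/mol.
Mass of MnO per formula unit = 1.0800 × 70.937 = 76.612 g.
MnO wt% = 76.612 / 496.762 × 100 = 15.42%.

15.42 wt%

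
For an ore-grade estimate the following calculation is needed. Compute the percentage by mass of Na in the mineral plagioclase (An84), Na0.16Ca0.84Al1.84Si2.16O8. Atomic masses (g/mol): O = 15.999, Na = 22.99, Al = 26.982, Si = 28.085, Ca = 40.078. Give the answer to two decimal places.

1.33 wt%

M(Na0.16Ca0.84Al1.84Si2.16O8) = 275.646 g/mol.
Na contributes 0.16 × 22.99 = 3.678 g per mole.
3.678/275.646 = 0.0133 → 1.33%.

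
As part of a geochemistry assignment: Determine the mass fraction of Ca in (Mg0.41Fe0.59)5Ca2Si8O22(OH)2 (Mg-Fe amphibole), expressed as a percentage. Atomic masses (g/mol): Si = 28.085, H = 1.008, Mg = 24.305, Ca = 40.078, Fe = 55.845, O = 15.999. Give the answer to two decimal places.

Formula mass = 2.05·24.305 + 2.95·55.845 + 2·40.078 + 8·28.085 + 24·15.999 + 2·1.008 = 905.396 g/mol, of which 80.156 g is Ca.
So Ca makes up 80.156/905.396 = 0.0885 of the mass, i.e. 8.85%.

8.85 mass %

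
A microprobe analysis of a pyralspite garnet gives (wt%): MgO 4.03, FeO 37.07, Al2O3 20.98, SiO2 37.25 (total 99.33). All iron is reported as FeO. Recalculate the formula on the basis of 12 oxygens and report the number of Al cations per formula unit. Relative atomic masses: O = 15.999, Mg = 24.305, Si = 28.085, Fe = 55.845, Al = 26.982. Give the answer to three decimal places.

MgO: 4.03/40.304 = 0.09999 mol → 0.09999 mol Mg, 0.09999 mol O.
FeO: 37.07/71.844 = 0.51598 mol → 0.51598 mol Fe, 0.51598 mol O.
Al2O3: 20.98/101.961 = 0.20576 mol → 0.41152 mol Al, 0.61728 mol O.
SiO2: 37.25/60.083 = 0.61998 mol → 0.61998 mol Si, 1.23996 mol O.
Total oxygen = 2.47321 mol. Normalization factor = 12/2.47321 = 4.85199.
Al per 12 O = 0.41152 × 4.85199 = 1.997.

1.997 Al apfu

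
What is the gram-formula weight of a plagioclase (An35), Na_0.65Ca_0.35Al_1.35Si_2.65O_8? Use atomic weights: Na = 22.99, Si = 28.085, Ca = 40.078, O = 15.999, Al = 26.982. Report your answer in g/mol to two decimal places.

267.81 g/mol

The formula mass is the sum 0.65·22.99 + 0.35·40.078 + 1.35·26.982 + 2.65·28.085 + 8·15.999.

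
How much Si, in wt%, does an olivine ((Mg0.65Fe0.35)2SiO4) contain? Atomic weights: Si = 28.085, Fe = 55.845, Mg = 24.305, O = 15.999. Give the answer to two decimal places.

17.25 wt%

M((Mg0.65Fe0.35)2SiO4) = 162.769 g/mol.
Si contributes 1 × 28.085 = 28.085 g per mole.
28.085/162.769 = 0.1725 → 17.25%.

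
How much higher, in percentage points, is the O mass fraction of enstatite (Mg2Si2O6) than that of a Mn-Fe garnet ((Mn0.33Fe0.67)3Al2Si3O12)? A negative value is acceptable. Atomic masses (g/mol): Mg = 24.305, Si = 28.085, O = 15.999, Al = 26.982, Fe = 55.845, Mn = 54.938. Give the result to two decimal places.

First mineral: 95.994 g O in 200.774 g formula = 47.81 wt% O.
Second mineral: 191.988 g O in 496.844 g formula = 38.64 wt% O.
47.81% − 38.64% gives a difference of 9.17 percentage points.

9.17 percentage points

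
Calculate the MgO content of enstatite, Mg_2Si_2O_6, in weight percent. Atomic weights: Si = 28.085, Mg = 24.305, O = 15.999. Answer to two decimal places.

Formula mass = 200.774 g/mol.
2 Mg → 2.0000 mol MgO per formula unit; M(MgO) = 40.304, so MgO mass = 80.608 g.
80.608/200.774 × 100 = 40.15 wt%.

40.15 wt%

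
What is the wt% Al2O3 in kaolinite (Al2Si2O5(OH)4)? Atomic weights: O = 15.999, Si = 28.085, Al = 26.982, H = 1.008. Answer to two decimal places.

M(Al2Si2O5(OH)4) = 258.157 g/mol; M(Al2O3) = 101.961 g/mol.
Moles Al2O3 per formula unit = 2 Al ÷ 2 = 1.0000.
Al2O3 fraction = (1.0000 × 101.961) / 258.157 = 101.961/258.157 = 0.3950.

39.50 wt%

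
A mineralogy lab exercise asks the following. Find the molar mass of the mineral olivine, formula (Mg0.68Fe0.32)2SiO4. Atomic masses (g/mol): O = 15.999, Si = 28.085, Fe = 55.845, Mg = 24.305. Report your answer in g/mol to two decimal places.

Mg: 1.36 × 24.305 = 33.0548
Fe: 0.64 × 55.845 = 35.7408
Si: 1 × 28.085 = 28.0850
O: 4 × 15.999 = 63.9960
Summing the contributions gives the formula mass.

160.88 g/mol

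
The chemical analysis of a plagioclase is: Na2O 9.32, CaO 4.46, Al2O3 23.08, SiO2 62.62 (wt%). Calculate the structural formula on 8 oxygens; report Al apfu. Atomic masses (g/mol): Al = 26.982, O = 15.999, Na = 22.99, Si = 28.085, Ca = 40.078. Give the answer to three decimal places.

9.32 wt% Na2O ÷ 61.979 g/mol = 0.15037 mol, giving 0.30074 Na and 0.15037 O.
4.46 wt% CaO ÷ 56.077 g/mol = 0.07953 mol, giving 0.07953 Ca and 0.07953 O.
23.08 wt% Al2O3 ÷ 101.961 g/mol = 0.22636 mol, giving 0.45272 Al and 0.67908 O.
62.62 wt% SiO2 ÷ 60.083 g/mol = 1.04222 mol, giving 1.04222 Si and 2.08444 O.
Oxygen sums to 2.99342; scaling by 8/2.99342 = 2.67253 puts the formula on 8 O.
Al: 0.45272 × 2.67253 = 1.210 atoms per formula unit.

1.210 Al apfu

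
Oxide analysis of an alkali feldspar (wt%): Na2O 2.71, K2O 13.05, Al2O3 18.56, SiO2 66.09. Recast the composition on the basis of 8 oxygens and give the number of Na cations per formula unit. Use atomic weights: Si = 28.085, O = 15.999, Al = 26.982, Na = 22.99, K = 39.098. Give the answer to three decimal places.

0.239 Na apfu

2.71 wt% Na2O ÷ 61.979 g/mol = 0.04372 mol, giving 0.08744 Na and 0.04372 O.
13.05 wt% K2O ÷ 94.195 g/mol = 0.13854 mol, giving 0.27708 K and 0.13854 O.
18.56 wt% Al2O3 ÷ 101.961 g/mol = 0.18203 mol, giving 0.36406 Al and 0.54609 O.
66.09 wt% SiO2 ÷ 60.083 g/mol = 1.09998 mol, giving 1.09998 Si and 2.19996 O.
Oxygen sums to 2.92831; scaling by 8/2.92831 = 2.73195 puts the formula on 8 O.
Na: 0.08744 × 2.73195 = 0.239 atoms per formula unit.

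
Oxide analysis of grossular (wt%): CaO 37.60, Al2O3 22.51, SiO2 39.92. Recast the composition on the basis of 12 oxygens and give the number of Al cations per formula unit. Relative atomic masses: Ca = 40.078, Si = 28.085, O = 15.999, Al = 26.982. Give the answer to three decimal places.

1.991 Al apfu

37.60 wt% CaO ÷ 56.077 g/mol = 0.67051 mol, giving 0.67051 Ca and 0.67051 O.
22.51 wt% Al2O3 ÷ 101.961 g/mol = 0.22077 mol, giving 0.44154 Al and 0.66231 O.
39.92 wt% SiO2 ÷ 60.083 g/mol = 0.66441 mol, giving 0.66441 Si and 1.32882 O.
Oxygen sums to 2.66164; scaling by 12/2.66164 = 4.50850 puts the formula on 12 O.
Al: 0.44154 × 4.50850 = 1.991 atoms per formula unit.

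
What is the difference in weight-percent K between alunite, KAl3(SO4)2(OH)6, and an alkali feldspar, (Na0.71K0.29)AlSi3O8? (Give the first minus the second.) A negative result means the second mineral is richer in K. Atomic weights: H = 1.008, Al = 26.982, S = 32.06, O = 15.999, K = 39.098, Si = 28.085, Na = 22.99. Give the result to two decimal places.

5.19 percentage points

First mineral: 39.098 g K in 414.198 g formula = 9.44 wt% K.
Second mineral: 11.338 g K in 266.890 g formula = 4.25 wt% K.
9.44% − 4.25% gives a difference of 5.19 percentage points.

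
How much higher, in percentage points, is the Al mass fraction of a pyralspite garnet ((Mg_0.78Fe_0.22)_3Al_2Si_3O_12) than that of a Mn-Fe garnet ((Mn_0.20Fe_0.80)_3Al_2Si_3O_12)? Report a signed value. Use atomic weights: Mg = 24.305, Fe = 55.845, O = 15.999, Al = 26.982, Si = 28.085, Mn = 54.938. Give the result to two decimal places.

Al in (Mg_0.78Fe_0.22)_3Al_2Si_3O_12: molar mass 423.938 g/mol; 2×26.982 = 53.964 g → 12.73 wt%.
Al in (Mn_0.20Fe_0.80)_3Al_2Si_3O_12: molar mass 497.198 g/mol; 2×26.982 = 53.964 g → 10.85 wt%.
Difference = 12.73 − 10.85 = 1.88 percentage points.

1.88 percentage points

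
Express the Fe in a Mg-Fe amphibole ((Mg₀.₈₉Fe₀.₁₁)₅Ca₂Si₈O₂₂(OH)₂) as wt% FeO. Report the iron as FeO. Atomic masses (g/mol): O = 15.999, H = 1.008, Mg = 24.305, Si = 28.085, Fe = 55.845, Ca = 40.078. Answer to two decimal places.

Formula mass = 829.700 g/mol.
0.55 Fe → 0.5500 mol FeO per formula unit; M(FeO) = 71.844, so FeO mass = 39.514 g.
39.514/829.700 × 100 = 4.76 wt%.

4.76 wt%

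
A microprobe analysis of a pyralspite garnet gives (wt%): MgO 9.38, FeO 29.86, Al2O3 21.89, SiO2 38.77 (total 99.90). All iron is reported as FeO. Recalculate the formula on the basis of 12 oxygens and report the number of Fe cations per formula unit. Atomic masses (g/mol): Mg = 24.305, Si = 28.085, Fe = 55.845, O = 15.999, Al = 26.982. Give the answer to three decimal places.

9.38 wt% MgO ÷ 40.304 g/mol = 0.23273 mol, giving 0.23273 Mg and 0.23273 O.
29.86 wt% FeO ÷ 71.844 g/mol = 0.41562 mol, giving 0.41562 Fe and 0.41562 O.
21.89 wt% Al2O3 ÷ 101.961 g/mol = 0.21469 mol, giving 0.42938 Al and 0.64407 O.
38.77 wt% SiO2 ÷ 60.083 g/mol = 0.64527 mol, giving 0.64527 Si and 1.29054 O.
Oxygen sums to 2.58296; scaling by 12/2.58296 = 4.64583 puts the formula on 12 O.
Fe: 0.41562 × 4.64583 = 1.931 atoms per formula unit.

1.931 Fe apfu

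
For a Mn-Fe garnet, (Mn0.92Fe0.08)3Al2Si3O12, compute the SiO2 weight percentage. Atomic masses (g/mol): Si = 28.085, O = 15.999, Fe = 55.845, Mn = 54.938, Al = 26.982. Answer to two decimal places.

36.40 wt%

Formula mass = 495.239 g/mol.
3 Si → 3.0000 mol SiO2 per formula unit; M(SiO2) = 60.083, so SiO2 mass = 180.249 g.
180.249/495.239 × 100 = 36.40 wt%.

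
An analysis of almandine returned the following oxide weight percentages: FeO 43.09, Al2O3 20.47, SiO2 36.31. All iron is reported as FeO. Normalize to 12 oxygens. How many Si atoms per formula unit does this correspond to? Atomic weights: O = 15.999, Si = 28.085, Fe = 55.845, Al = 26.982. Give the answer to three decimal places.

43.09 wt% FeO ÷ 71.844 g/mol = 0.59977 mol, giving 0.59977 Fe and 0.59977 O.
20.47 wt% Al2O3 ÷ 101.961 g/mol = 0.20076 mol, giving 0.40152 Al and 0.60228 O.
36.31 wt% SiO2 ÷ 60.083 g/mol = 0.60433 mol, giving 0.60433 Si and 1.20866 O.
Oxygen sums to 2.41071; scaling by 12/2.41071 = 4.97779 puts the formula on 12 O.
Si: 0.60433 × 4.97779 = 3.008 atoms per formula unit.

3.008 Si apfu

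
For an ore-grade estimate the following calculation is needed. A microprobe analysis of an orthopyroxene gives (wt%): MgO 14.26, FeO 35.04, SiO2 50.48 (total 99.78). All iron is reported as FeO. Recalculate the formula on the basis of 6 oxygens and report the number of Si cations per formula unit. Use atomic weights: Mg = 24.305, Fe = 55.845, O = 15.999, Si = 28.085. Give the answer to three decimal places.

1.999 Si apfu

14.26 wt% MgO ÷ 40.304 g/mol = 0.35381 mol, giving 0.35381 Mg and 0.35381 O.
35.04 wt% FeO ÷ 71.844 g/mol = 0.48772 mol, giving 0.48772 Fe and 0.48772 O.
50.48 wt% SiO2 ÷ 60.083 g/mol = 0.84017 mol, giving 0.84017 Si and 1.68034 O.
Oxygen sums to 2.52187; scaling by 6/2.52187 = 2.37919 puts the formula on 6 O.
Si: 0.84017 × 2.37919 = 1.999 atoms per formula unit.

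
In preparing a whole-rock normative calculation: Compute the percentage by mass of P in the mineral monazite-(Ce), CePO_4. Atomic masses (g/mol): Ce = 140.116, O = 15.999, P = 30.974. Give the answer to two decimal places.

Molar mass of CePO_4: 1*140.116 + 1*30.974 + 4*15.999 = 235.086 g/mol.
Mass of P per formula unit: 1 × 30.974 = 30.974 g.
Weight fraction P = 30.974 / 235.086 = 0.1318.

13.18 wt%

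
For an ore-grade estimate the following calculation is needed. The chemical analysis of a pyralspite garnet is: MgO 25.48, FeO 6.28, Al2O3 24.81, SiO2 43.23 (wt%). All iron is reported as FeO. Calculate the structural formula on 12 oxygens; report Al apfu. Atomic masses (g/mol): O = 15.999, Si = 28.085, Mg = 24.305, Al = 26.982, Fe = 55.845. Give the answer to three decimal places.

MgO (M=40.304): mol = 0.63220; Mg = 0.63220, O = 0.63220.
FeO (M=71.844): mol = 0.08741; Fe = 0.08741, O = 0.08741.
Al2O3 (M=101.961): mol = 0.24333; Al = 0.48666, O = 0.72999.
SiO2 (M=60.083): mol = 0.71950; Si = 0.71950, O = 1.43900.
ΣO = 2.88860; factor = 12/ΣO = 4.15426.
Al apfu = 0.48666 × 4.15426 = 2.022.

2.022 Al apfu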